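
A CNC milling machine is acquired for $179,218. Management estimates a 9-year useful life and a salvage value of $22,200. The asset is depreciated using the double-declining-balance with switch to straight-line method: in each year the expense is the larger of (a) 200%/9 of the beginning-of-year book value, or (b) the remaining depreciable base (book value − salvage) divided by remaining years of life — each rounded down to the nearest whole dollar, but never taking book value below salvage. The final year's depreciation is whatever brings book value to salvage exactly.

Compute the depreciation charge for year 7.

$8,816

Depreciable base = $179,218 − $22,200 = $157,018.
Year 1: DB = ⌊$179,218 × 200%/9⌋ = $39,826; SL = ⌊$157,018/9⌋ = $17,446 → take DB $39,826. Book value $139,392.
Year 2: DB = ⌊$139,392 × 200%/9⌋ = $30,976; SL = ⌊$117,192/8⌋ = $14,649 → take DB $30,976. Book value $108,416.
Year 3: DB = ⌊$108,416 × 200%/9⌋ = $24,092; SL = ⌊$86,216/7⌋ = $12,316 → take DB $24,092. Book value $84,324.
Year 4: DB = ⌊$84,324 × 200%/9⌋ = $18,738; SL = ⌊$62,124/6⌋ = $10,354 → take DB $18,738. Book value $65,586.
Year 5: DB = ⌊$65,586 × 200%/9⌋ = $14,574; SL = ⌊$43,386/5⌋ = $8,677 → take DB $14,574. Book value $51,012.
Year 6: DB = ⌊$51,012 × 200%/9⌋ = $11,336; SL = ⌊$28,812/4⌋ = $7,203 → take DB $11,336. Book value $39,676.
Year 7: DB = ⌊$39,676 × 200%/9⌋ = $8,816; SL = ⌊$17,476/3⌋ = $5,825 → take DB $8,816. Book value $30,860.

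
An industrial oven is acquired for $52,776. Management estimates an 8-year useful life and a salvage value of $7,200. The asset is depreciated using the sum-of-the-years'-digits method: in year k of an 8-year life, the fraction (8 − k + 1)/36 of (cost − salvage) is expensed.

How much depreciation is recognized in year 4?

$6,330

Depreciable base = $52,776 − $7,200 = $45,576.
Sum of the years' digits = 8+7+6+5+4+3+2+1 = 36.
Year 1: $45,576 × 8/36 = $10,128. Book value $42,648.
Year 2: $45,576 × 7/36 = $8,862. Book value $33,786.
Year 3: $45,576 × 6/36 = $7,596. Book value $26,190.
Year 4: $45,576 × 5/36 = $6,330. Book value $19,860.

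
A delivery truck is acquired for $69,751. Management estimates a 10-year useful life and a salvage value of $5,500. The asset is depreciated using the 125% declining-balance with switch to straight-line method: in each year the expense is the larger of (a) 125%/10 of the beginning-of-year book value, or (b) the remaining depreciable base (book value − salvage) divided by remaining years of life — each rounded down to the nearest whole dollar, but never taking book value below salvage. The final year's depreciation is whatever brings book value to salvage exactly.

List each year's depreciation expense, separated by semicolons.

$8,718; $7,629; $6,675; $5,889; $5,890; $5,890; $5,890; $5,890; $5,890; $5,890

Depreciable base = $69,751 − $5,500 = $64,251.
Year 1: DB = ⌊$69,751 × 125%/10⌋ = $8,718; SL = ⌊$64,251/10⌋ = $6,425 → take DB $8,718. Book value $61,033.
Year 2: DB = ⌊$61,033 × 125%/10⌋ = $7,629; SL = ⌊$55,533/9⌋ = $6,170 → take DB $7,629. Book value $53,404.
Year 3: DB = ⌊$53,404 × 125%/10⌋ = $6,675; SL = ⌊$47,904/8⌋ = $5,988 → take DB $6,675. Book value $46,729.
Year 4: DB = ⌊$46,729 × 125%/10⌋ = $5,841; SL = ⌊$41,229/7⌋ = $5,889 → take SL $5,889. Book value $40,840.
Year 5: DB = ⌊$40,840 × 125%/10⌋ = $5,105; SL = ⌊$35,340/6⌋ = $5,890 → take SL $5,890. Book value $34,950.
Year 6: DB = ⌊$34,950 × 125%/10⌋ = $4,368; SL = ⌊$29,450/5⌋ = $5,890 → take SL $5,890. Book value $29,060.
Year 7: DB = ⌊$29,060 × 125%/10⌋ = $3,632; SL = ⌊$23,560/4⌋ = $5,890 → take SL $5,890. Book value $23,170.
Year 8: DB = ⌊$23,170 × 125%/10⌋ = $2,896; SL = ⌊$17,670/3⌋ = $5,890 → take SL $5,890. Book value $17,280.
Year 9: DB = ⌊$17,280 × 125%/10⌋ = $2,160; SL = ⌊$11,780/2⌋ = $5,890 → take SL $5,890. Book value $11,390.
Year 10 (final): $11,390 − $5,500 = $5,890. Book value $5,500.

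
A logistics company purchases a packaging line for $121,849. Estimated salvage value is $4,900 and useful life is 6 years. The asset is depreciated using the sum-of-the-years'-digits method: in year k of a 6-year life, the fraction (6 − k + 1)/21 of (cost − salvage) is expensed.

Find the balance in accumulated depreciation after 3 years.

$83,535

Depreciable base = $121,849 − $4,900 = $116,949.
Sum of the years' digits = 6+5+4+3+2+1 = 21.
Year 1: $116,949 × 6/21 = $33,414. Book value $88,435.
Year 2: $116,949 × 5/21 = $27,845. Book value $60,590.
Year 3: $116,949 × 4/21 = $22,276. Book value $38,314.
Accumulated through year 3 = $121,849 − $38,314 = $83,535.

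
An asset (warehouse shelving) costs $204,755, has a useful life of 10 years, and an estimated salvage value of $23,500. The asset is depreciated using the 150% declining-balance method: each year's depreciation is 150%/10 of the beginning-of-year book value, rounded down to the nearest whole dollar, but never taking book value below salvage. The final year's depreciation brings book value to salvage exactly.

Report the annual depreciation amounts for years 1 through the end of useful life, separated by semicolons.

$30,713; $26,106; $22,190; $18,861; $16,032; $13,627; $11,583; $9,846; $8,369; $23,928

Depreciable base = $204,755 − $23,500 = $181,255.
Year 1: ⌊$204,755 × 150%/10⌋ = $30,713. Book value $174,042.
Year 2: ⌊$174,042 × 150%/10⌋ = $26,106. Book value $147,936.
Year 3: ⌊$147,936 × 150%/10⌋ = $22,190. Book value $125,746.
Year 4: ⌊$125,746 × 150%/10⌋ = $18,861. Book value $106,885.
Year 5: ⌊$106,885 × 150%/10⌋ = $16,032. Book value $90,853.
Year 6: ⌊$90,853 × 150%/10⌋ = $13,627. Book value $77,226.
Year 7: ⌊$77,226 × 150%/10⌋ = $11,583. Book value $65,643.
Year 8: ⌊$65,643 × 150%/10⌋ = $9,846. Book value $55,797.
Year 9: ⌊$55,797 × 150%/10⌋ = $8,369. Book value $47,428.
Year 10 (final): $47,428 − $23,500 = $23,928. Book value $23,500.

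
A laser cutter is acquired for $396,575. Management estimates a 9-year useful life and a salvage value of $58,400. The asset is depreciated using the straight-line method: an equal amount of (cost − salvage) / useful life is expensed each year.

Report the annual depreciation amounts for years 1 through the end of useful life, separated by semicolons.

$37,575; $37,575; $37,575; $37,575; $37,575; $37,575; $37,575; $37,575; $37,575

Depreciable base = $396,575 − $58,400 = $338,175.
Annual expense = $338,175 / 9 = $37,575.
End of year 1: book value $359,000.
End of year 2: book value $321,425.
End of year 3: book value $283,850.
End of year 4: book value $246,275.
End of year 5: book value $208,700.
End of year 6: book value $171,125.
End of year 7: book value $133,550.
End of year 8: book value $95,975.
End of year 9: book value $58,400.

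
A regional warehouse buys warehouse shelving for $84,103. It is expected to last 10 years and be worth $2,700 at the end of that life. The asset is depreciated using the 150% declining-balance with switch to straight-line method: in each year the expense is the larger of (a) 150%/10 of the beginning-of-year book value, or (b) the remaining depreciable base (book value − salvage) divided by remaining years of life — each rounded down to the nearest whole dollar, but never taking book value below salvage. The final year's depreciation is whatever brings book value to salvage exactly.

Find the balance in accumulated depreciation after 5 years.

$47,066

Depreciable base = $84,103 − $2,700 = $81,403.
Year 1: DB = ⌊$84,103 × 150%/10⌋ = $12,615; SL = ⌊$81,403/10⌋ = $8,140 → take DB $12,615. Book value $71,488.
Year 2: DB = ⌊$71,488 × 150%/10⌋ = $10,723; SL = ⌊$68,788/9⌋ = $7,643 → take DB $10,723. Book value $60,765.
Year 3: DB = ⌊$60,765 × 150%/10⌋ = $9,114; SL = ⌊$58,065/8⌋ = $7,258 → take DB $9,114. Book value $51,651.
Year 4: DB = ⌊$51,651 × 150%/10⌋ = $7,747; SL = ⌊$48,951/7⌋ = $6,993 → take DB $7,747. Book value $43,904.
Year 5: DB = ⌊$43,904 × 150%/10⌋ = $6,585; SL = ⌊$41,204/6⌋ = $6,867 → take SL $6,867. Book value $37,037.
Accumulated through year 5 = $84,103 − $37,037 = $47,066.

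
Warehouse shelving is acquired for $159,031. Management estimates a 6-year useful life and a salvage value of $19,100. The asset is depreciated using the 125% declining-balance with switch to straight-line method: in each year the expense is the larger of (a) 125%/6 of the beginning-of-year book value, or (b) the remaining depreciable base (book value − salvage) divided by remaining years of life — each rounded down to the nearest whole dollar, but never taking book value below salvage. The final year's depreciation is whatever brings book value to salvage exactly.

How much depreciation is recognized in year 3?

$20,764

Depreciable base = $159,031 − $19,100 = $139,931.
Year 1: DB = ⌊$159,031 × 125%/6⌋ = $33,131; SL = ⌊$139,931/6⌋ = $23,321 → take DB $33,131. Book value $125,900.
Year 2: DB = ⌊$125,900 × 125%/6⌋ = $26,229; SL = ⌊$106,800/5⌋ = $21,360 → take DB $26,229. Book value $99,671.
Year 3: DB = ⌊$99,671 × 125%/6⌋ = $20,764; SL = ⌊$80,571/4⌋ = $20,142 → take DB $20,764. Book value $78,907.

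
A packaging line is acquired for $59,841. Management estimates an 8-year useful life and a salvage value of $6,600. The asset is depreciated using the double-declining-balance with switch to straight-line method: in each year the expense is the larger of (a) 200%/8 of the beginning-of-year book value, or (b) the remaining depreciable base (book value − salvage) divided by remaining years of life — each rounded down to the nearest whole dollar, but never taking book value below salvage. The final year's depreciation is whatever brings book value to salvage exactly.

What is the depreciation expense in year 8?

Depreciable base = $59,841 − $6,600 = $53,241.
Year 1: DB = ⌊$59,841 × 200%/8⌋ = $14,960; SL = ⌊$53,241/8⌋ = $6,655 → take DB $14,960. Book value $44,881.
Year 2: DB = ⌊$44,881 × 200%/8⌋ = $11,220; SL = ⌊$38,281/7⌋ = $5,468 → take DB $11,220. Book value $33,661.
Year 3: DB = ⌊$33,661 × 200%/8⌋ = $8,415; SL = ⌊$27,061/6⌋ = $4,510 → take DB $8,415. Book value $25,246.
Year 4: DB = ⌊$25,246 × 200%/8⌋ = $6,311; SL = ⌊$18,646/5⌋ = $3,729 → take DB $6,311. Book value $18,935.
Year 5: DB = ⌊$18,935 × 200%/8⌋ = $4,733; SL = ⌊$12,335/4⌋ = $3,083 → take DB $4,733. Book value $14,202.
Year 6: DB = ⌊$14,202 × 200%/8⌋ = $3,550; SL = ⌊$7,602/3⌋ = $2,534 → take DB $3,550. Book value $10,652.
Year 7: DB = ⌊$10,652 × 200%/8⌋ = $2,663; SL = ⌊$4,052/2⌋ = $2,026 → take DB $2,663. Book value $7,989.
Year 8 (final): $7,989 − $6,600 = $1,389. Book value $6,600.

$1,389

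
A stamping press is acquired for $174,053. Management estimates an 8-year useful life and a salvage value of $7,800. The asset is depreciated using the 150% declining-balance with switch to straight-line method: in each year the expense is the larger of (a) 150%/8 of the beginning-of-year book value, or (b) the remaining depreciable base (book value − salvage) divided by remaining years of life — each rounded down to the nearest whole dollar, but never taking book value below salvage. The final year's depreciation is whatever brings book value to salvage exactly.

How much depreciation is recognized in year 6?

$17,014

Depreciable base = $174,053 − $7,800 = $166,253.
Year 1: DB = ⌊$174,053 × 150%/8⌋ = $32,634; SL = ⌊$166,253/8⌋ = $20,781 → take DB $32,634. Book value $141,419.
Year 2: DB = ⌊$141,419 × 150%/8⌋ = $26,516; SL = ⌊$133,619/7⌋ = $19,088 → take DB $26,516. Book value $114,903.
Year 3: DB = ⌊$114,903 × 150%/8⌋ = $21,544; SL = ⌊$107,103/6⌋ = $17,850 → take DB $21,544. Book value $93,359.
Year 4: DB = ⌊$93,359 × 150%/8⌋ = $17,504; SL = ⌊$85,559/5⌋ = $17,111 → take DB $17,504. Book value $75,855.
Year 5: DB = ⌊$75,855 × 150%/8⌋ = $14,222; SL = ⌊$68,055/4⌋ = $17,013 → take SL $17,013. Book value $58,842.
Year 6: DB = ⌊$58,842 × 150%/8⌋ = $11,032; SL = ⌊$51,042/3⌋ = $17,014 → take SL $17,014. Book value $41,828.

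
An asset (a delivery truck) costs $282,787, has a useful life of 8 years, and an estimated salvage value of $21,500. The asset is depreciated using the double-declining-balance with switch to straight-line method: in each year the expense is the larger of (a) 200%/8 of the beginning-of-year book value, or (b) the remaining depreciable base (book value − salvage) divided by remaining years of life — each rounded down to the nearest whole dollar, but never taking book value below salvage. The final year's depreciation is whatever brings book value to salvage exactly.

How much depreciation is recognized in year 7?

$14,415

Depreciable base = $282,787 − $21,500 = $261,287.
Year 1: DB = ⌊$282,787 × 200%/8⌋ = $70,696; SL = ⌊$261,287/8⌋ = $32,660 → take DB $70,696. Book value $212,091.
Year 2: DB = ⌊$212,091 × 200%/8⌋ = $53,022; SL = ⌊$190,591/7⌋ = $27,227 → take DB $53,022. Book value $159,069.
Year 3: DB = ⌊$159,069 × 200%/8⌋ = $39,767; SL = ⌊$137,569/6⌋ = $22,928 → take DB $39,767. Book value $119,302.
Year 4: DB = ⌊$119,302 × 200%/8⌋ = $29,825; SL = ⌊$97,802/5⌋ = $19,560 → take DB $29,825. Book value $89,477.
Year 5: DB = ⌊$89,477 × 200%/8⌋ = $22,369; SL = ⌊$67,977/4⌋ = $16,994 → take DB $22,369. Book value $67,108.
Year 6: DB = ⌊$67,108 × 200%/8⌋ = $16,777; SL = ⌊$45,608/3⌋ = $15,202 → take DB $16,777. Book value $50,331.
Year 7: DB = ⌊$50,331 × 200%/8⌋ = $12,582; SL = ⌊$28,831/2⌋ = $14,415 → take SL $14,415. Book value $35,916.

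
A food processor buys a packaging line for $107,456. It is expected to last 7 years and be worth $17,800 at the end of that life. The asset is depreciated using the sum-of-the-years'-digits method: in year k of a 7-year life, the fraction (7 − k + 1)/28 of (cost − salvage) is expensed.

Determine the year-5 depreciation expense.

$9,606

Depreciable base = $107,456 − $17,800 = $89,656.
Sum of the years' digits = 7+6+5+4+3+2+1 = 28.
Year 1: $89,656 × 7/28 = $22,414. Book value $85,042.
Year 2: $89,656 × 6/28 = $19,212. Book value $65,830.
Year 3: $89,656 × 5/28 = $16,010. Book value $49,820.
Year 4: $89,656 × 4/28 = $12,808. Book value $37,012.
Year 5: $89,656 × 3/28 = $9,606. Book value $27,406.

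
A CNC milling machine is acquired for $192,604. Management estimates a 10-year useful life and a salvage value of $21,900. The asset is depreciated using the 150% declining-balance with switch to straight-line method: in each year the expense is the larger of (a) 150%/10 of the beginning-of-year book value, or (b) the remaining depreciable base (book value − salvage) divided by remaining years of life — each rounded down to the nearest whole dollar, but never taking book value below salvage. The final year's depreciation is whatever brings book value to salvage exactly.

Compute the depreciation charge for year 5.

Depreciable base = $192,604 − $21,900 = $170,704.
Year 1: DB = ⌊$192,604 × 150%/10⌋ = $28,890; SL = ⌊$170,704/10⌋ = $17,070 → take DB $28,890. Book value $163,714.
Year 2: DB = ⌊$163,714 × 150%/10⌋ = $24,557; SL = ⌊$141,814/9⌋ = $15,757 → take DB $24,557. Book value $139,157.
Year 3: DB = ⌊$139,157 × 150%/10⌋ = $20,873; SL = ⌊$117,257/8⌋ = $14,657 → take DB $20,873. Book value $118,284.
Year 4: DB = ⌊$118,284 × 150%/10⌋ = $17,742; SL = ⌊$96,384/7⌋ = $13,769 → take DB $17,742. Book value $100,542.
Year 5: DB = ⌊$100,542 × 150%/10⌋ = $15,081; SL = ⌊$78,642/6⌋ = $13,107 → take DB $15,081. Book value $85,461.

$15,081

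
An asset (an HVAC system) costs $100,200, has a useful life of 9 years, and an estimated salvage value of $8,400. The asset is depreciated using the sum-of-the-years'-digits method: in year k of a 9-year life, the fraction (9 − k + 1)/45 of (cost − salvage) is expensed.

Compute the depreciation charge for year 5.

$10,200

Depreciable base = $100,200 − $8,400 = $91,800.
Sum of the years' digits = 9+8+7+6+5+4+3+2+1 = 45.
Year 1: $91,800 × 9/45 = $18,360. Book value $81,840.
Year 2: $91,800 × 8/45 = $16,320. Book value $65,520.
Year 3: $91,800 × 7/45 = $14,280. Book value $51,240.
Year 4: $91,800 × 6/45 = $12,240. Book value $39,000.
Year 5: $91,800 × 5/45 = $10,200. Book value $28,800.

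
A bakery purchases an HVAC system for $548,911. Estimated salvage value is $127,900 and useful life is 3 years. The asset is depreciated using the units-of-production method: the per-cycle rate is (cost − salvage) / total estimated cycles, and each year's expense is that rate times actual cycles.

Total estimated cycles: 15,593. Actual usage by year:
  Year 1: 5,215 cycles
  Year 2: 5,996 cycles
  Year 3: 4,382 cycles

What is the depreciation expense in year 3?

Depreciable base = $548,911 − $127,900 = $421,011.
Rate = $421,011 / 15,593 cycles = $27 per cycle.
Year 1: 5,215 × $27 = $140,805. Book value $408,106.
Year 2: 5,996 × $27 = $161,892. Book value $246,214.
Year 3: 4,382 × $27 = $118,314. Book value $127,900.

$118,314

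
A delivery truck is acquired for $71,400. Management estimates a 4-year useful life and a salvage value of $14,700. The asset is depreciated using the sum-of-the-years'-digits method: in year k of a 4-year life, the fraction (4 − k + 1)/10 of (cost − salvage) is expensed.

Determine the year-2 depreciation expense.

Depreciable base = $71,400 − $14,700 = $56,700.
Sum of the years' digits = 4+3+2+1 = 10.
Year 1: $56,700 × 4/10 = $22,680. Book value $48,720.
Year 2: $56,700 × 3/10 = $17,010. Book value $31,710.

$17,010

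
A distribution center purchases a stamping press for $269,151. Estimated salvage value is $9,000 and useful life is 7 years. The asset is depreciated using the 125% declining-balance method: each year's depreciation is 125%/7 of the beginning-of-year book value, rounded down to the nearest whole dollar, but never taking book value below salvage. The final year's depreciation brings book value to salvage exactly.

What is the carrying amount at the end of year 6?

$82,684

Depreciable base = $269,151 − $9,000 = $260,151.
Year 1: ⌊$269,151 × 125%/7⌋ = $48,062. Book value $221,089.
Year 2: ⌊$221,089 × 125%/7⌋ = $39,480. Book value $181,609.
Year 3: ⌊$181,609 × 125%/7⌋ = $32,430. Book value $149,179.
Year 4: ⌊$149,179 × 125%/7⌋ = $26,639. Book value $122,540.
Year 5: ⌊$122,540 × 125%/7⌋ = $21,882. Book value $100,658.
Year 6: ⌊$100,658 × 125%/7⌋ = $17,974. Book value $82,684.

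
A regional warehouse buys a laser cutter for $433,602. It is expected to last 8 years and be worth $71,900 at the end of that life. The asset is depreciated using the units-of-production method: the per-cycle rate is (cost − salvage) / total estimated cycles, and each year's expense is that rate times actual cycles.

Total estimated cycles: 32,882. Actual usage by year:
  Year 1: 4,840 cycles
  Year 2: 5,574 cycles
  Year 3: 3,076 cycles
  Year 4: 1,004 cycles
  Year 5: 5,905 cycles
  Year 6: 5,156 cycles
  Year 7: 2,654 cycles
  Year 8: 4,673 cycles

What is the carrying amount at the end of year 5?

Depreciable base = $433,602 − $71,900 = $361,702.
Rate = $361,702 / 32,882 cycles = $11 per cycle.
Year 1: 4,840 × $11 = $53,240. Book value $380,362.
Year 2: 5,574 × $11 = $61,314. Book value $319,048.
Year 3: 3,076 × $11 = $33,836. Book value $285,212.
Year 4: 1,004 × $11 = $11,044. Book value $274,168.
Year 5: 5,905 × $11 = $64,955. Book value $209,213.

$209,213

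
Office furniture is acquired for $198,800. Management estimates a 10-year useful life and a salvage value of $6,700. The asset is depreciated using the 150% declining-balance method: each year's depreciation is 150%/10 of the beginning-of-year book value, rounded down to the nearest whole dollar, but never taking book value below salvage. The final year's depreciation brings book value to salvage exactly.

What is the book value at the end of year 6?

Depreciable base = $198,800 − $6,700 = $192,100.
Year 1: ⌊$198,800 × 150%/10⌋ = $29,820. Book value $168,980.
Year 2: ⌊$168,980 × 150%/10⌋ = $25,347. Book value $143,633.
Year 3: ⌊$143,633 × 150%/10⌋ = $21,544. Book value $122,089.
Year 4: ⌊$122,089 × 150%/10⌋ = $18,313. Book value $103,776.
Year 5: ⌊$103,776 × 150%/10⌋ = $15,566. Book value $88,210.
Year 6: ⌊$88,210 × 150%/10⌋ = $13,231. Book value $74,979.

$74,979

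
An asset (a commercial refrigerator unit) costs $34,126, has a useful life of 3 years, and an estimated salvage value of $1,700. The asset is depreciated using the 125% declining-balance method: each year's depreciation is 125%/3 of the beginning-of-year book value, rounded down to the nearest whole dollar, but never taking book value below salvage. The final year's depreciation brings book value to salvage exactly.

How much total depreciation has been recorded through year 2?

$22,513

Depreciable base = $34,126 − $1,700 = $32,426.
Year 1: ⌊$34,126 × 125%/3⌋ = $14,219. Book value $19,907.
Year 2: ⌊$19,907 × 125%/3⌋ = $8,294. Book value $11,613.
Accumulated through year 2 = $34,126 − $11,613 = $22,513.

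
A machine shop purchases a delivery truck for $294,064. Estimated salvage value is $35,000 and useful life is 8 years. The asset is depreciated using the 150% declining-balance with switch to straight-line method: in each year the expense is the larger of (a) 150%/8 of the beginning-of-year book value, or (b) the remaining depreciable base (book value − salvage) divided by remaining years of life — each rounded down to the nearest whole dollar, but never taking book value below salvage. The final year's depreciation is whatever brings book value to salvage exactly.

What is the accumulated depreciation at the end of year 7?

$236,021

Depreciable base = $294,064 − $35,000 = $259,064.
Year 1: DB = ⌊$294,064 × 150%/8⌋ = $55,137; SL = ⌊$259,064/8⌋ = $32,383 → take DB $55,137. Book value $238,927.
Year 2: DB = ⌊$238,927 × 150%/8⌋ = $44,798; SL = ⌊$203,927/7⌋ = $29,132 → take DB $44,798. Book value $194,129.
Year 3: DB = ⌊$194,129 × 150%/8⌋ = $36,399; SL = ⌊$159,129/6⌋ = $26,521 → take DB $36,399. Book value $157,730.
Year 4: DB = ⌊$157,730 × 150%/8⌋ = $29,574; SL = ⌊$122,730/5⌋ = $24,546 → take DB $29,574. Book value $128,156.
Year 5: DB = ⌊$128,156 × 150%/8⌋ = $24,029; SL = ⌊$93,156/4⌋ = $23,289 → take DB $24,029. Book value $104,127.
Year 6: DB = ⌊$104,127 × 150%/8⌋ = $19,523; SL = ⌊$69,127/3⌋ = $23,042 → take SL $23,042. Book value $81,085.
Year 7: DB = ⌊$81,085 × 150%/8⌋ = $15,203; SL = ⌊$46,085/2⌋ = $23,042 → take SL $23,042. Book value $58,043.
Accumulated through year 7 = $294,064 − $58,043 = $236,021.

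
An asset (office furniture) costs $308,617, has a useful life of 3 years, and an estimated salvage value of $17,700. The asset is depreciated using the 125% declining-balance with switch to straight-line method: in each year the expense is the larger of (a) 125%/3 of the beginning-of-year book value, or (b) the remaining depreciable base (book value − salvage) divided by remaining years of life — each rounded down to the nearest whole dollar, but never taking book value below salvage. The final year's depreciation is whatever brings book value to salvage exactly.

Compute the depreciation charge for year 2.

$81,163

Depreciable base = $308,617 − $17,700 = $290,917.
Year 1: DB = ⌊$308,617 × 125%/3⌋ = $128,590; SL = ⌊$290,917/3⌋ = $96,972 → take DB $128,590. Book value $180,027.
Year 2: DB = ⌊$180,027 × 125%/3⌋ = $75,011; SL = ⌊$162,327/2⌋ = $81,163 → take SL $81,163. Book value $98,864.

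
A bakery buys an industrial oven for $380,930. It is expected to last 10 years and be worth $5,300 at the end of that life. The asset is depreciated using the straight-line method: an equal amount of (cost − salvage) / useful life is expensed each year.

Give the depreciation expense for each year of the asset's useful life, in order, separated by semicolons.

$37,563; $37,563; $37,563; $37,563; $37,563; $37,563; $37,563; $37,563; $37,563; $37,563

Depreciable base = $380,930 − $5,300 = $375,630.
Annual expense = $375,630 / 10 = $37,563.
End of year 1: book value $343,367.
End of year 2: book value $305,804.
End of year 3: book value $268,241.
End of year 4: book value $230,678.
End of year 5: book value $193,115.
End of year 6: book value $155,552.
End of year 7: book value $117,989.
End of year 8: book value $80,426.
End of year 9: book value $42,863.
End of year 10: book value $5,300.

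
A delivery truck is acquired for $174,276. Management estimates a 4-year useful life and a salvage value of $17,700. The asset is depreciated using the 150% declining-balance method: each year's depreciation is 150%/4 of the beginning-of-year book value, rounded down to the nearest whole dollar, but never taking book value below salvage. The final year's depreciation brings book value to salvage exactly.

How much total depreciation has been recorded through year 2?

Depreciable base = $174,276 − $17,700 = $156,576.
Year 1: ⌊$174,276 × 150%/4⌋ = $65,353. Book value $108,923.
Year 2: ⌊$108,923 × 150%/4⌋ = $40,846. Book value $68,077.
Accumulated through year 2 = $174,276 − $68,077 = $106,199.

$106,199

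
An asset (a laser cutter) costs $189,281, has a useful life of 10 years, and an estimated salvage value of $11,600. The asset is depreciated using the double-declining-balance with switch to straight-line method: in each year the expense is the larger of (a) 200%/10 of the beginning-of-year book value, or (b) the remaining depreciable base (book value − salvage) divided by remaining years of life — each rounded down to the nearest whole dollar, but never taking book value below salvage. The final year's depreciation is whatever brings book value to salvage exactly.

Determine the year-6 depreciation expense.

Depreciable base = $189,281 − $11,600 = $177,681.
Year 1: DB = ⌊$189,281 × 200%/10⌋ = $37,856; SL = ⌊$177,681/10⌋ = $17,768 → take DB $37,856. Book value $151,425.
Year 2: DB = ⌊$151,425 × 200%/10⌋ = $30,285; SL = ⌊$139,825/9⌋ = $15,536 → take DB $30,285. Book value $121,140.
Year 3: DB = ⌊$121,140 × 200%/10⌋ = $24,228; SL = ⌊$109,540/8⌋ = $13,692 → take DB $24,228. Book value $96,912.
Year 4: DB = ⌊$96,912 × 200%/10⌋ = $19,382; SL = ⌊$85,312/7⌋ = $12,187 → take DB $19,382. Book value $77,530.
Year 5: DB = ⌊$77,530 × 200%/10⌋ = $15,506; SL = ⌊$65,930/6⌋ = $10,988 → take DB $15,506. Book value $62,024.
Year 6: DB = ⌊$62,024 × 200%/10⌋ = $12,404; SL = ⌊$50,424/5⌋ = $10,084 → take DB $12,404. Book value $49,620.

$12,404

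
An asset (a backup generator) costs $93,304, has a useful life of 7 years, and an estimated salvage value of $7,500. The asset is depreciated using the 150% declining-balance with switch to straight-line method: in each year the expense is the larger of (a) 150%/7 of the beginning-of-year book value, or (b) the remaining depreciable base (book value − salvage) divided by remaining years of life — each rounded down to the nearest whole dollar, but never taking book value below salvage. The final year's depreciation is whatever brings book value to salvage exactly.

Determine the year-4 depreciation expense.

$9,698

Depreciable base = $93,304 − $7,500 = $85,804.
Year 1: DB = ⌊$93,304 × 150%/7⌋ = $19,993; SL = ⌊$85,804/7⌋ = $12,257 → take DB $19,993. Book value $73,311.
Year 2: DB = ⌊$73,311 × 150%/7⌋ = $15,709; SL = ⌊$65,811/6⌋ = $10,968 → take DB $15,709. Book value $57,602.
Year 3: DB = ⌊$57,602 × 150%/7⌋ = $12,343; SL = ⌊$50,102/5⌋ = $10,020 → take DB $12,343. Book value $45,259.
Year 4: DB = ⌊$45,259 × 150%/7⌋ = $9,698; SL = ⌊$37,759/4⌋ = $9,439 → take DB $9,698. Book value $35,561.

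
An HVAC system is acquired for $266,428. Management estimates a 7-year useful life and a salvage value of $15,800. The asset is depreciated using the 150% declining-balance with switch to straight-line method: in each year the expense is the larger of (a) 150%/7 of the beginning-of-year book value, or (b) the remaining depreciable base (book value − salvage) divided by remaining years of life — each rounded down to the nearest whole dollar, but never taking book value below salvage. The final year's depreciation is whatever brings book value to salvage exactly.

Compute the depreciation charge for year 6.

$28,359

Depreciable base = $266,428 − $15,800 = $250,628.
Year 1: DB = ⌊$266,428 × 150%/7⌋ = $57,091; SL = ⌊$250,628/7⌋ = $35,804 → take DB $57,091. Book value $209,337.
Year 2: DB = ⌊$209,337 × 150%/7⌋ = $44,857; SL = ⌊$193,537/6⌋ = $32,256 → take DB $44,857. Book value $164,480.
Year 3: DB = ⌊$164,480 × 150%/7⌋ = $35,245; SL = ⌊$148,680/5⌋ = $29,736 → take DB $35,245. Book value $129,235.
Year 4: DB = ⌊$129,235 × 150%/7⌋ = $27,693; SL = ⌊$113,435/4⌋ = $28,358 → take SL $28,358. Book value $100,877.
Year 5: DB = ⌊$100,877 × 150%/7⌋ = $21,616; SL = ⌊$85,077/3⌋ = $28,359 → take SL $28,359. Book value $72,518.
Year 6: DB = ⌊$72,518 × 150%/7⌋ = $15,539; SL = ⌊$56,718/2⌋ = $28,359 → take SL $28,359. Book value $44,159.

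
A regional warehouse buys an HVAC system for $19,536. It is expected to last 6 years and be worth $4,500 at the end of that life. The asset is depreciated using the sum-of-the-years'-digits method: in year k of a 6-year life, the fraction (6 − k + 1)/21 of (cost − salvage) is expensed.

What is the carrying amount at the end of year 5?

$5,216

Depreciable base = $19,536 − $4,500 = $15,036.
Sum of the years' digits = 6+5+4+3+2+1 = 21.
Year 1: $15,036 × 6/21 = $4,296. Book value $15,240.
Year 2: $15,036 × 5/21 = $3,580. Book value $11,660.
Year 3: $15,036 × 4/21 = $2,864. Book value $8,796.
Year 4: $15,036 × 3/21 = $2,148. Book value $6,648.
Year 5: $15,036 × 2/21 = $1,432. Book value $5,216.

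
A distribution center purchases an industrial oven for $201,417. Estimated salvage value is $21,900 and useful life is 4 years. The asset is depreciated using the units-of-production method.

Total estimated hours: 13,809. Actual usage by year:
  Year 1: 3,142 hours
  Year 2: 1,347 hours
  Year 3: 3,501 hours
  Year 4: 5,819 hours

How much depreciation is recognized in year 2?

Depreciable base = $201,417 − $21,900 = $179,517.
Rate = $179,517 / 13,809 hours = $13 per hour.
Year 1: 3,142 × $13 = $40,846. Book value $160,571.
Year 2: 1,347 × $13 = $17,511. Book value $143,060.

$17,511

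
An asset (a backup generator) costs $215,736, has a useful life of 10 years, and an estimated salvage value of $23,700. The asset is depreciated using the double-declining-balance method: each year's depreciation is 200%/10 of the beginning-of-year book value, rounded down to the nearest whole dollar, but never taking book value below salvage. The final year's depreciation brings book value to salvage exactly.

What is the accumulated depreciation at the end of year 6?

Depreciable base = $215,736 − $23,700 = $192,036.
Year 1: ⌊$215,736 × 200%/10⌋ = $43,147. Book value $172,589.
Year 2: ⌊$172,589 × 200%/10⌋ = $34,517. Book value $138,072.
Year 3: ⌊$138,072 × 200%/10⌋ = $27,614. Book value $110,458.
Year 4: ⌊$110,458 × 200%/10⌋ = $22,091. Book value $88,367.
Year 5: ⌊$88,367 × 200%/10⌋ = $17,673. Book value $70,694.
Year 6: ⌊$70,694 × 200%/10⌋ = $14,138. Book value $56,556.
Accumulated through year 6 = $215,736 − $56,556 = $159,180.

$159,180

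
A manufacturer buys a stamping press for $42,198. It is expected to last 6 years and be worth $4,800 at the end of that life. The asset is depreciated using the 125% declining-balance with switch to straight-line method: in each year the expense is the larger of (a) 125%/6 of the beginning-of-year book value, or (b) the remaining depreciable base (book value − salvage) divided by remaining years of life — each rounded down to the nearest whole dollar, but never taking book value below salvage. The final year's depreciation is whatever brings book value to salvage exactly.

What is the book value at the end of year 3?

$20,938

Depreciable base = $42,198 − $4,800 = $37,398.
Year 1: DB = ⌊$42,198 × 125%/6⌋ = $8,791; SL = ⌊$37,398/6⌋ = $6,233 → take DB $8,791. Book value $33,407.
Year 2: DB = ⌊$33,407 × 125%/6⌋ = $6,959; SL = ⌊$28,607/5⌋ = $5,721 → take DB $6,959. Book value $26,448.
Year 3: DB = ⌊$26,448 × 125%/6⌋ = $5,510; SL = ⌊$21,648/4⌋ = $5,412 → take DB $5,510. Book value $20,938.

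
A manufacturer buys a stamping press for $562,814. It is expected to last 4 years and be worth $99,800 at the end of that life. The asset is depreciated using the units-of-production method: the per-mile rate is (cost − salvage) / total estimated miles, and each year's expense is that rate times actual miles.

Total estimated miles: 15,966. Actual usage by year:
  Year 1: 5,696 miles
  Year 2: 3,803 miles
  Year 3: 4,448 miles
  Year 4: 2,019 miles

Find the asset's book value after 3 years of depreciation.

Depreciable base = $562,814 − $99,800 = $463,014.
Rate = $463,014 / 15,966 miles = $29 per mile.
Year 1: 5,696 × $29 = $165,184. Book value $397,630.
Year 2: 3,803 × $29 = $110,287. Book value $287,343.
Year 3: 4,448 × $29 = $128,992. Book value $158,351.

$158,351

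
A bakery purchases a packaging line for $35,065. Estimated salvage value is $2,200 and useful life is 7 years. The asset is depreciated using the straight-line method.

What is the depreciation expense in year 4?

Depreciable base = $35,065 − $2,200 = $32,865.
Annual expense = $32,865 / 7 = $4,695.

$4,695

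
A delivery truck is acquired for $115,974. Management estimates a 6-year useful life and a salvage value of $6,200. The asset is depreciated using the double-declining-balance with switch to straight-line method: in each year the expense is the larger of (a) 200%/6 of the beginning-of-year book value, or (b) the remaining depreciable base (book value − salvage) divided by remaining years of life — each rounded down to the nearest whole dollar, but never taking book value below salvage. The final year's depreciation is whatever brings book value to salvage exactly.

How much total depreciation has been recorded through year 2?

$64,430

Depreciable base = $115,974 − $6,200 = $109,774.
Year 1: DB = ⌊$115,974 × 200%/6⌋ = $38,658; SL = ⌊$109,774/6⌋ = $18,295 → take DB $38,658. Book value $77,316.
Year 2: DB = ⌊$77,316 × 200%/6⌋ = $25,772; SL = ⌊$71,116/5⌋ = $14,223 → take DB $25,772. Book value $51,544.
Accumulated through year 2 = $115,974 − $51,544 = $64,430.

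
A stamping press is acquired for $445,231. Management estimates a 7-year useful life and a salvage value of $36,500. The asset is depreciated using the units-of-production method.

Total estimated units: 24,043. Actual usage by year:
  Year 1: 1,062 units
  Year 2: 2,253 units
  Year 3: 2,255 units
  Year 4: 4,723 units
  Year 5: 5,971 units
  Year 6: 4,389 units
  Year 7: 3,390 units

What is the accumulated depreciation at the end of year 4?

Depreciable base = $445,231 − $36,500 = $408,731.
Rate = $408,731 / 24,043 units = $17 per unit.
Year 1: 1,062 × $17 = $18,054. Book value $427,177.
Year 2: 2,253 × $17 = $38,301. Book value $388,876.
Year 3: 2,255 × $17 = $38,335. Book value $350,541.
Year 4: 4,723 × $17 = $80,291. Book value $270,250.
Accumulated through year 4 = $445,231 − $270,250 = $174,981.

$174,981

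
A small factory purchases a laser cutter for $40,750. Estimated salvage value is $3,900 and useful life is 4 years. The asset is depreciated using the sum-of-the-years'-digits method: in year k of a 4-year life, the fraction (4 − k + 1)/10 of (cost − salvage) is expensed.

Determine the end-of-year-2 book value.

$14,955

Depreciable base = $40,750 − $3,900 = $36,850.
Sum of the years' digits = 4+3+2+1 = 10.
Year 1: $36,850 × 4/10 = $14,740. Book value $26,010.
Year 2: $36,850 × 3/10 = $11,055. Book value $14,955.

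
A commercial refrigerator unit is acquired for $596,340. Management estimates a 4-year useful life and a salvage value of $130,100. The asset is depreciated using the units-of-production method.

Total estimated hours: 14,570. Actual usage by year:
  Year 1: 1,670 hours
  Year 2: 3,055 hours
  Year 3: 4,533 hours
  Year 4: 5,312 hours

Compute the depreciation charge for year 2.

Depreciable base = $596,340 − $130,100 = $466,240.
Rate = $466,240 / 14,570 hours = $32 per hour.
Year 1: 1,670 × $32 = $53,440. Book value $542,900.
Year 2: 3,055 × $32 = $97,760. Book value $445,140.

$97,760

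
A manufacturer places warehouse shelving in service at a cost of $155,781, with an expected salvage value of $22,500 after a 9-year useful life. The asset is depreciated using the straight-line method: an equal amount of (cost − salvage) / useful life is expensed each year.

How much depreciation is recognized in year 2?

$14,809

Depreciable base = $155,781 − $22,500 = $133,281.
Annual expense = $133,281 / 9 = $14,809.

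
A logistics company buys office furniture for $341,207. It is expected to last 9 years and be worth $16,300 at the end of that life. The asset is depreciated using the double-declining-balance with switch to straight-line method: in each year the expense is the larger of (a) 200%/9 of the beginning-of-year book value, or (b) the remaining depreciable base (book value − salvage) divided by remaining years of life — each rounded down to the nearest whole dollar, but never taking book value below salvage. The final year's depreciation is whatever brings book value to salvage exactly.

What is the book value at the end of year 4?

$124,866

Depreciable base = $341,207 − $16,300 = $324,907.
Year 1: DB = ⌊$341,207 × 200%/9⌋ = $75,823; SL = ⌊$324,907/9⌋ = $36,100 → take DB $75,823. Book value $265,384.
Year 2: DB = ⌊$265,384 × 200%/9⌋ = $58,974; SL = ⌊$249,084/8⌋ = $31,135 → take DB $58,974. Book value $206,410.
Year 3: DB = ⌊$206,410 × 200%/9⌋ = $45,868; SL = ⌊$190,110/7⌋ = $27,158 → take DB $45,868. Book value $160,542.
Year 4: DB = ⌊$160,542 × 200%/9⌋ = $35,676; SL = ⌊$144,242/6⌋ = $24,040 → take DB $35,676. Book value $124,866.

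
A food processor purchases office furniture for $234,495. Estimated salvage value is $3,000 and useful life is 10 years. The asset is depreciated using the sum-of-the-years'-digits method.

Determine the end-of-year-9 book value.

$7,209

Depreciable base = $234,495 − $3,000 = $231,495.
Sum of the years' digits = 10+9+8+7+6+5+4+3+2+1 = 55.
Year 1: $231,495 × 10/55 = $42,090. Book value $192,405.
Year 2: $231,495 × 9/55 = $37,881. Book value $154,524.
Year 3: $231,495 × 8/55 = $33,672. Book value $120,852.
Year 4: $231,495 × 7/55 = $29,463. Book value $91,389.
Year 5: $231,495 × 6/55 = $25,254. Book value $66,135.
Year 6: $231,495 × 5/55 = $21,045. Book value $45,090.
Year 7: $231,495 × 4/55 = $16,836. Book value $28,254.
Year 8: $231,495 × 3/55 = $12,627. Book value $15,627.
Year 9: $231,495 × 2/55 = $8,418. Book value $7,209.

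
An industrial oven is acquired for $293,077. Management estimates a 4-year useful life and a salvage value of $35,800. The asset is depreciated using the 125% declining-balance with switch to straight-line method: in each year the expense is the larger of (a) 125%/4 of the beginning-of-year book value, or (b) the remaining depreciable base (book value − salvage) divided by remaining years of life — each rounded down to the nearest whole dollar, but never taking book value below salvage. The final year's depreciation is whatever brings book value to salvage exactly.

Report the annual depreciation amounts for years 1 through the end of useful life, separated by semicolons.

Depreciable base = $293,077 − $35,800 = $257,277.
Year 1: DB = ⌊$293,077 × 125%/4⌋ = $91,586; SL = ⌊$257,277/4⌋ = $64,319 → take DB $91,586. Book value $201,491.
Year 2: DB = ⌊$201,491 × 125%/4⌋ = $62,965; SL = ⌊$165,691/3⌋ = $55,230 → take DB $62,965. Book value $138,526.
Year 3: DB = ⌊$138,526 × 125%/4⌋ = $43,289; SL = ⌊$102,726/2⌋ = $51,363 → take SL $51,363. Book value $87,163.
Year 4 (final): $87,163 − $35,800 = $51,363. Book value $35,800.

$91,586; $62,965; $51,363; $51,363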